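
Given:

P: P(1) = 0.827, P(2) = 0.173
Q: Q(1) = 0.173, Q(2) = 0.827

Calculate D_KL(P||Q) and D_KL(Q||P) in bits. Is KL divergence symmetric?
D_KL(P||Q) = 1.4762 bits, D_KL(Q||P) = 1.4762 bits. The two values coincide for this particular pair, but no — KL divergence is not symmetric in general.

D_KL(P||Q) = Σ P(x) log₂(P(x)/Q(x))

Computing term by term:
  P(1)·log₂(P(1)/Q(1)) = 0.827·log₂(0.827/0.173) = 1.86663
  P(2)·log₂(P(2)/Q(2)) = 0.173·log₂(0.173/0.827) = -0.39048

D_KL(P||Q) = 1.86663 - 0.39048 = 1.47615 ≈ 1.4762 bits

D_KL(Q||P) = Σ Q(x) log₂(Q(x)/P(x))

Computing term by term:
  Q(1)·log₂(Q(1)/P(1)) = 0.173·log₂(0.173/0.827) = -0.39048
  Q(2)·log₂(Q(2)/P(2)) = 0.827·log₂(0.827/0.173) = 1.86663

D_KL(Q||P) = -0.39048 + 1.86663 = 1.47615 ≈ 1.4762 bits

These ARE equal here. Q is P with outcomes relabeled (Q(1) = P(2), Q(2) = P(1)) by a relabeling that is its own inverse, so the two sums contain exactly the same terms in a different order. This is a special case — KL divergence is not symmetric in general: D_KL(P||Q) ≠ D_KL(Q||P) for most P, Q.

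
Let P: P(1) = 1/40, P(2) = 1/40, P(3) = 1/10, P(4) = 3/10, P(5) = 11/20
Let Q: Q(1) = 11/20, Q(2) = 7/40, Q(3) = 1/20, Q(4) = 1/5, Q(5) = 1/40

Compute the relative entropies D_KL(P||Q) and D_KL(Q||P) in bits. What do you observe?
D_KL(P||Q) = 2.5465 bits, D_KL(Q||P) = 2.6655 bits. The two directions give different values (D_KL(Q||P) exceeds D_KL(P||Q) by 0.1190 bits): KL divergence is asymmetric.

D_KL(P||Q) = Σ P(x) log₂(P(x)/Q(x))

Computing term by term:
  P(1)·log₂(P(1)/Q(1)) = (1/40)·log₂((1/40)/(11/20)) = -0.11149
  P(2)·log₂(P(2)/Q(2)) = (1/40)·log₂((1/40)/(7/40)) = -0.07018
  P(3)·log₂(P(3)/Q(3)) = (1/10)·log₂((1/10)/(1/20)) = 0.10000
  P(4)·log₂(P(4)/Q(4)) = (3/10)·log₂((3/10)/(1/5)) = 0.17549
  P(5)·log₂(P(5)/Q(5)) = (11/20)·log₂((11/20)/(1/40)) = 2.45269

D_KL(P||Q) = -0.11149 - 0.07018 + 0.10000 + 0.17549 + 2.45269 = 2.54651 ≈ 2.5465 bits

D_KL(Q||P) = Σ Q(x) log₂(Q(x)/P(x))

Computing term by term:
  Q(1)·log₂(Q(1)/P(1)) = (11/20)·log₂((11/20)/(1/40)) = 2.45269
  Q(2)·log₂(Q(2)/P(2)) = (7/40)·log₂((7/40)/(1/40)) = 0.49129
  Q(3)·log₂(Q(3)/P(3)) = (1/20)·log₂((1/20)/(1/10)) = -0.05000
  Q(4)·log₂(Q(4)/P(4)) = (1/5)·log₂((1/5)/(3/10)) = -0.11699
  Q(5)·log₂(Q(5)/P(5)) = (1/40)·log₂((1/40)/(11/20)) = -0.11149

D_KL(Q||P) = 2.45269 + 0.49129 - 0.05000 - 0.11699 - 0.11149 = 2.66550 ≈ 2.6655 bits

These are NOT equal (difference: 0.1190 bits). KL divergence is asymmetric: D_KL(P||Q) ≠ D_KL(Q||P) in general.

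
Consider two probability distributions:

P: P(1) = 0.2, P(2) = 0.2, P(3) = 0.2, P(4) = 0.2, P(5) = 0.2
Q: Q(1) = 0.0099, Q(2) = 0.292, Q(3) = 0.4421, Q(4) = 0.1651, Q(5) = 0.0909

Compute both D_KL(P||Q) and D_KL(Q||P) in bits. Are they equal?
D_KL(P||Q) = 0.8121 bits, D_KL(Q||P) = 0.4733 bits. No, they are not equal.

D_KL(P||Q) = Σ P(x) log₂(P(x)/Q(x))

Computing term by term:
  P(1)·log₂(P(1)/Q(1)) = 0.2·log₂(0.2/0.0099) = 0.86729
  P(2)·log₂(P(2)/Q(2)) = 0.2·log₂(0.2/0.292) = -0.10919
  P(3)·log₂(P(3)/Q(3)) = 0.2·log₂(0.2/0.4421) = -0.22887
  P(4)·log₂(P(4)/Q(4)) = 0.2·log₂(0.2/0.1651) = 0.05533
  P(5)·log₂(P(5)/Q(5)) = 0.2·log₂(0.2/0.0909) = 0.22753

D_KL(P||Q) = 0.86729 - 0.10919 - 0.22887 + 0.05533 + 0.22753 = 0.81209 ≈ 0.8121 bits

D_KL(Q||P) = Σ Q(x) log₂(Q(x)/P(x))

Computing term by term:
  Q(1)·log₂(Q(1)/P(1)) = 0.0099·log₂(0.0099/0.2) = -0.04293
  Q(2)·log₂(Q(2)/P(2)) = 0.292·log₂(0.292/0.2) = 0.15942
  Q(3)·log₂(Q(3)/P(3)) = 0.4421·log₂(0.4421/0.2) = 0.50593
  Q(4)·log₂(Q(4)/P(4)) = 0.1651·log₂(0.1651/0.2) = -0.04568
  Q(5)·log₂(Q(5)/P(5)) = 0.0909·log₂(0.0909/0.2) = -0.10341

D_KL(Q||P) = -0.04293 + 0.15942 + 0.50593 - 0.04568 - 0.10341 = 0.47333 ≈ 0.4733 bits

These are NOT equal (difference: 0.3388 bits). KL divergence is asymmetric: D_KL(P||Q) ≠ D_KL(Q||P) in general.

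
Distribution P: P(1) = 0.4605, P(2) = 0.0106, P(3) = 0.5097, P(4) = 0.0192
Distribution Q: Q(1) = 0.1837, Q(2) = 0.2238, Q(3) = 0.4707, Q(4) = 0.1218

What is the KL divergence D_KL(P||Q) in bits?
0.5713 bits

D_KL(P||Q) = Σ P(x) log₂(P(x)/Q(x))

Computing term by term:
  P(1)·log₂(P(1)/Q(1)) = 0.4605·log₂(0.4605/0.1837) = 0.61055
  P(2)·log₂(P(2)/Q(2)) = 0.0106·log₂(0.0106/0.2238) = -0.04664
  P(3)·log₂(P(3)/Q(3)) = 0.5097·log₂(0.5097/0.4707) = 0.05853
  P(4)·log₂(P(4)/Q(4)) = 0.0192·log₂(0.0192/0.1218) = -0.05117

D_KL(P||Q) = 0.61055 - 0.04664 + 0.05853 - 0.05117 = 0.57127 ≈ 0.5713 bits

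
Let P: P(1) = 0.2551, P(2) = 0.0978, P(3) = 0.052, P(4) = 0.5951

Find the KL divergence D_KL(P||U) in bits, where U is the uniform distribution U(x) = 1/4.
0.5018 bits

U(i) = 1/4 for all i

D_KL(P||U) = Σ P(x) log₂(P(x) / (1/4))
           = Σ P(x) log₂(P(x)) + log₂(4)
           = log₂(4) - H(P)

H(P) = -Σ P(x) log₂(P(x)):
  -P(1)·log₂(P(1)) = -(0.2551)·log₂(0.2551) = 0.50277
  -P(2)·log₂(P(2)) = -(0.0978)·log₂(0.0978) = 0.32802
  -P(3)·log₂(P(3)) = -(0.052)·log₂(0.052) = 0.22180
  -P(4)·log₂(P(4)) = -(0.5951)·log₂(0.5951) = 0.44561
H(P) = 0.50277 + 0.32802 + 0.22180 + 0.44561 = 1.49820 bits

log₂(4) = 2.00000 bits

D_KL(P||U) = 2.00000 - 1.49820 = 0.50180 ≈ 0.5018 bits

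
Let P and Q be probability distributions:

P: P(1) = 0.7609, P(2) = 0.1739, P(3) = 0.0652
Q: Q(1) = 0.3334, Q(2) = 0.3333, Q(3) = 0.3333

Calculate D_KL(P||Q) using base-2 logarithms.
0.5891 bits

D_KL(P||Q) = Σ P(x) log₂(P(x)/Q(x))

Computing term by term:
  P(1)·log₂(P(1)/Q(1)) = 0.7609·log₂(0.7609/0.3334) = 0.90582
  P(2)·log₂(P(2)/Q(2)) = 0.1739·log₂(0.1739/0.3333) = -0.16322
  P(3)·log₂(P(3)/Q(3)) = 0.0652·log₂(0.0652/0.3333) = -0.15347

D_KL(P||Q) = 0.90582 - 0.16322 - 0.15347 = 0.58913 ≈ 0.5891 bits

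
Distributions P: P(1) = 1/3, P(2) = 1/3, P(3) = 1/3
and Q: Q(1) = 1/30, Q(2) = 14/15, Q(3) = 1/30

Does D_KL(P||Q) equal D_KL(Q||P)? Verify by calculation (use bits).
D_KL(P||Q) = 1.7195 bits, D_KL(Q||P) = 1.1649 bits. No — D_KL(P||Q) ≠ D_KL(Q||P) for this pair.

D_KL(P||Q) = Σ P(x) log₂(P(x)/Q(x))

Computing term by term:
  P(1)·log₂(P(1)/Q(1)) = (1/3)·log₂((1/3)/(1/30)) = 1.10731
  P(2)·log₂(P(2)/Q(2)) = (1/3)·log₂((1/3)/(14/15)) = -0.49514
  P(3)·log₂(P(3)/Q(3)) = (1/3)·log₂((1/3)/(1/30)) = 1.10731

D_KL(P||Q) = 1.10731 - 0.49514 + 1.10731 = 1.71948 ≈ 1.7195 bits

D_KL(Q||P) = Σ Q(x) log₂(Q(x)/P(x))

Computing term by term:
  Q(1)·log₂(Q(1)/P(1)) = (1/30)·log₂((1/30)/(1/3)) = -0.11073
  Q(2)·log₂(Q(2)/P(2)) = (14/15)·log₂((14/15)/(1/3)) = 1.38640
  Q(3)·log₂(Q(3)/P(3)) = (1/30)·log₂((1/30)/(1/3)) = -0.11073

D_KL(Q||P) = -0.11073 + 1.38640 - 0.11073 = 1.16494 ≈ 1.1649 bits

These are NOT equal (difference: 0.5546 bits). KL divergence is asymmetric: D_KL(P||Q) ≠ D_KL(Q||P) in general.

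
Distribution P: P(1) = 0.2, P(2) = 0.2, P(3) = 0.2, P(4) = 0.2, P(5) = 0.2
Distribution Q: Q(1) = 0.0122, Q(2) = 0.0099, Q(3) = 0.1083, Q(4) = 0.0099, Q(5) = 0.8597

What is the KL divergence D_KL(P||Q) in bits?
2.2978 bits

D_KL(P||Q) = Σ P(x) log₂(P(x)/Q(x))

Computing term by term:
  P(1)·log₂(P(1)/Q(1)) = 0.2·log₂(0.2/0.0122) = 0.80701
  P(2)·log₂(P(2)/Q(2)) = 0.2·log₂(0.2/0.0099) = 0.86729
  P(3)·log₂(P(3)/Q(3)) = 0.2·log₂(0.2/0.1083) = 0.17699
  P(4)·log₂(P(4)/Q(4)) = 0.2·log₂(0.2/0.0099) = 0.86729
  P(5)·log₂(P(5)/Q(5)) = 0.2·log₂(0.2/0.8597) = -0.42077

D_KL(P||Q) = 0.80701 + 0.86729 + 0.17699 + 0.86729 - 0.42077 = 2.29781 ≈ 2.2978 bits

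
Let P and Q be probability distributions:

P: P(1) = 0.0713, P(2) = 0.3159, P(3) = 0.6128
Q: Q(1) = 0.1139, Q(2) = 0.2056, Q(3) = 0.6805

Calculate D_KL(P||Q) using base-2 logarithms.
0.0549 bits

D_KL(P||Q) = Σ P(x) log₂(P(x)/Q(x))

Computing term by term:
  P(1)·log₂(P(1)/Q(1)) = 0.0713·log₂(0.0713/0.1139) = -0.04818
  P(2)·log₂(P(2)/Q(2)) = 0.3159·log₂(0.3159/0.2056) = 0.19574
  P(3)·log₂(P(3)/Q(3)) = 0.6128·log₂(0.6128/0.6805) = -0.09264

D_KL(P||Q) = -0.04818 + 0.19574 - 0.09264 = 0.05492 ≈ 0.0549 bits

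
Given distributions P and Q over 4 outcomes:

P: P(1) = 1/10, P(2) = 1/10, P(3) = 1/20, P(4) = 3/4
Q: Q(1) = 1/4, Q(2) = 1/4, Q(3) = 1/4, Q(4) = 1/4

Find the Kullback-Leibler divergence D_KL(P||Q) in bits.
0.8082 bits

D_KL(P||Q) = Σ P(x) log₂(P(x)/Q(x))

Computing term by term:
  P(1)·log₂(P(1)/Q(1)) = (1/10)·log₂((1/10)/(1/4)) = -0.13219
  P(2)·log₂(P(2)/Q(2)) = (1/10)·log₂((1/10)/(1/4)) = -0.13219
  P(3)·log₂(P(3)/Q(3)) = (1/20)·log₂((1/20)/(1/4)) = -0.11610
  P(4)·log₂(P(4)/Q(4)) = (3/4)·log₂((3/4)/(1/4)) = 1.18872

D_KL(P||Q) = -0.13219 - 0.13219 - 0.11610 + 1.18872 = 0.80824 ≈ 0.8082 bits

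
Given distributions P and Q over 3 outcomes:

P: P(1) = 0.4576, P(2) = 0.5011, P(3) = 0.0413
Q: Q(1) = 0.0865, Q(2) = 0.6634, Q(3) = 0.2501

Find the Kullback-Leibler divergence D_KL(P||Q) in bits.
0.7896 bits

D_KL(P||Q) = Σ P(x) log₂(P(x)/Q(x))

Computing term by term:
  P(1)·log₂(P(1)/Q(1)) = 0.4576·log₂(0.4576/0.0865) = 1.09976
  P(2)·log₂(P(2)/Q(2)) = 0.5011·log₂(0.5011/0.6634) = -0.20284
  P(3)·log₂(P(3)/Q(3)) = 0.0413·log₂(0.0413/0.2501) = -0.10731

D_KL(P||Q) = 1.09976 - 0.20284 - 0.10731 = 0.78961 ≈ 0.7896 bits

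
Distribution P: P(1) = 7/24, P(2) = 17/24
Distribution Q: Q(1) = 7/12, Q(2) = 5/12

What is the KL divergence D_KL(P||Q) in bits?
0.2506 bits

D_KL(P||Q) = Σ P(x) log₂(P(x)/Q(x))

Computing term by term:
  P(1)·log₂(P(1)/Q(1)) = (7/24)·log₂((7/24)/(7/12)) = -0.29167
  P(2)·log₂(P(2)/Q(2)) = (17/24)·log₂((17/24)/(5/12)) = 0.54225

D_KL(P||Q) = -0.29167 + 0.54225 = 0.25058 ≈ 0.2506 bits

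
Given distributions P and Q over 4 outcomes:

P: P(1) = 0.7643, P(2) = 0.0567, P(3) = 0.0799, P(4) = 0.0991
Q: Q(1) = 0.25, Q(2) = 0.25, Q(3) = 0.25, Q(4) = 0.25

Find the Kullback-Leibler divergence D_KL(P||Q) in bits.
0.8471 bits

D_KL(P||Q) = Σ P(x) log₂(P(x)/Q(x))

Computing term by term:
  P(1)·log₂(P(1)/Q(1)) = 0.7643·log₂(0.7643/0.25) = 1.23221
  P(2)·log₂(P(2)/Q(2)) = 0.0567·log₂(0.0567/0.25) = -0.12137
  P(3)·log₂(P(3)/Q(3)) = 0.0799·log₂(0.0799/0.25) = -0.13149
  P(4)·log₂(P(4)/Q(4)) = 0.0991·log₂(0.0991/0.25) = -0.13230

D_KL(P||Q) = 1.23221 - 0.12137 - 0.13149 - 0.13230 = 0.84705 ≈ 0.8471 bits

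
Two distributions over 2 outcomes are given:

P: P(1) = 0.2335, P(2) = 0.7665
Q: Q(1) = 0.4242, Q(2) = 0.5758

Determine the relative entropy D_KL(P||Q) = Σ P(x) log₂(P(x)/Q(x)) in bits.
0.1152 bits

D_KL(P||Q) = Σ P(x) log₂(P(x)/Q(x))

Computing term by term:
  P(1)·log₂(P(1)/Q(1)) = 0.2335·log₂(0.2335/0.4242) = -0.20112
  P(2)·log₂(P(2)/Q(2)) = 0.7665·log₂(0.7665/0.5758) = 0.31635

D_KL(P||Q) = -0.20112 + 0.31635 = 0.11523 ≈ 0.1152 bits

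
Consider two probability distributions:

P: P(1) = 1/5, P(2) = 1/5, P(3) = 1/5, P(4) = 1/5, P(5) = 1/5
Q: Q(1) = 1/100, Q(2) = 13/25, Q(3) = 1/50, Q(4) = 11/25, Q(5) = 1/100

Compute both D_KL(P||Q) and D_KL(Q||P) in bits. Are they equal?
D_KL(P||Q) = 1.8900 bits, D_KL(Q||P) = 1.0645 bits. No, they are not equal.

D_KL(P||Q) = Σ P(x) log₂(P(x)/Q(x))

Computing term by term:
  P(1)·log₂(P(1)/Q(1)) = (1/5)·log₂((1/5)/(1/100)) = 0.86439
  P(2)·log₂(P(2)/Q(2)) = (1/5)·log₂((1/5)/(13/25)) = -0.27570
  P(3)·log₂(P(3)/Q(3)) = (1/5)·log₂((1/5)/(1/50)) = 0.66439
  P(4)·log₂(P(4)/Q(4)) = (1/5)·log₂((1/5)/(11/25)) = -0.22750
  P(5)·log₂(P(5)/Q(5)) = (1/5)·log₂((1/5)/(1/100)) = 0.86439

D_KL(P||Q) = 0.86439 - 0.27570 + 0.66439 - 0.22750 + 0.86439 = 1.88997 ≈ 1.8900 bits

D_KL(Q||P) = Σ Q(x) log₂(Q(x)/P(x))

Computing term by term:
  Q(1)·log₂(Q(1)/P(1)) = (1/100)·log₂((1/100)/(1/5)) = -0.04322
  Q(2)·log₂(Q(2)/P(2)) = (13/25)·log₂((13/25)/(1/5)) = 0.71683
  Q(3)·log₂(Q(3)/P(3)) = (1/50)·log₂((1/50)/(1/5)) = -0.06644
  Q(4)·log₂(Q(4)/P(4)) = (11/25)·log₂((11/25)/(1/5)) = 0.50050
  Q(5)·log₂(Q(5)/P(5)) = (1/100)·log₂((1/100)/(1/5)) = -0.04322

D_KL(Q||P) = -0.04322 + 0.71683 - 0.06644 + 0.50050 - 0.04322 = 1.06445 ≈ 1.0645 bits

These are NOT equal (difference: 0.8255 bits). KL divergence is asymmetric: D_KL(P||Q) ≠ D_KL(Q||P) in general.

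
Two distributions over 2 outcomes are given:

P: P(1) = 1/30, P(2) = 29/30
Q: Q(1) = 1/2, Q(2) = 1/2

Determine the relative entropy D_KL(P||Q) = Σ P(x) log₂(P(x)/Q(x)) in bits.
0.7892 bits

D_KL(P||Q) = Σ P(x) log₂(P(x)/Q(x))

Computing term by term:
  P(1)·log₂(P(1)/Q(1)) = (1/30)·log₂((1/30)/(1/2)) = -0.13023
  P(2)·log₂(P(2)/Q(2)) = (29/30)·log₂((29/30)/(1/2)) = 0.91939

D_KL(P||Q) = -0.13023 + 0.91939 = 0.78916 ≈ 0.7892 bits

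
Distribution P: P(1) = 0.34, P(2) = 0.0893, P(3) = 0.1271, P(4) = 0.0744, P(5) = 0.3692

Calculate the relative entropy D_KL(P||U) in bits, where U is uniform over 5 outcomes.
0.2937 bits

U(i) = 1/5 for all i

D_KL(P||U) = Σ P(x) log₂(P(x) / (1/5))
           = Σ P(x) log₂(P(x)) + log₂(5)
           = log₂(5) - H(P)

H(P) = -Σ P(x) log₂(P(x)):
  -P(1)·log₂(P(1)) = -(0.34)·log₂(0.34) = 0.52917
  -P(2)·log₂(P(2)) = -(0.0893)·log₂(0.0893) = 0.31123
  -P(3)·log₂(P(3)) = -(0.1271)·log₂(0.1271) = 0.37825
  -P(4)·log₂(P(4)) = -(0.0744)·log₂(0.0744) = 0.27889
  -P(5)·log₂(P(5)) = -(0.3692)·log₂(0.3692) = 0.53073
H(P) = 0.52917 + 0.31123 + 0.37825 + 0.27889 + 0.53073 = 2.02827 bits

log₂(5) = 2.32193 bits

D_KL(P||U) = 2.32193 - 2.02827 = 0.29366 ≈ 0.2937 bits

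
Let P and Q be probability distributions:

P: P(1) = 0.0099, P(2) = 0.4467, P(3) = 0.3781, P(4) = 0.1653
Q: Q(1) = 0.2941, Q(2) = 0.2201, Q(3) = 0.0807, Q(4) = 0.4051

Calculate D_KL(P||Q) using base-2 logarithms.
1.0364 bits

D_KL(P||Q) = Σ P(x) log₂(P(x)/Q(x))

Computing term by term:
  P(1)·log₂(P(1)/Q(1)) = 0.0099·log₂(0.0099/0.2941) = -0.04844
  P(2)·log₂(P(2)/Q(2)) = 0.4467·log₂(0.4467/0.2201) = 0.45615
  P(3)·log₂(P(3)/Q(3)) = 0.3781·log₂(0.3781/0.0807) = 0.84245
  P(4)·log₂(P(4)/Q(4)) = 0.1653·log₂(0.1653/0.4051) = -0.21376

D_KL(P||Q) = -0.04844 + 0.45615 + 0.84245 - 0.21376 = 1.03640 ≈ 1.0364 bits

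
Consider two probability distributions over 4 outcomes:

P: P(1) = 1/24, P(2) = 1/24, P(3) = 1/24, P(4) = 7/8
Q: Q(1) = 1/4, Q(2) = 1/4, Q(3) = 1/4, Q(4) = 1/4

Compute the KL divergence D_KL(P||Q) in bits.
1.2583 bits

D_KL(P||Q) = Σ P(x) log₂(P(x)/Q(x))

Computing term by term:
  P(1)·log₂(P(1)/Q(1)) = (1/24)·log₂((1/24)/(1/4)) = -0.10771
  P(2)·log₂(P(2)/Q(2)) = (1/24)·log₂((1/24)/(1/4)) = -0.10771
  P(3)·log₂(P(3)/Q(3)) = (1/24)·log₂((1/24)/(1/4)) = -0.10771
  P(4)·log₂(P(4)/Q(4)) = (7/8)·log₂((7/8)/(1/4)) = 1.58144

D_KL(P||Q) = -0.10771 - 0.10771 - 0.10771 + 1.58144 = 1.25831 ≈ 1.2583 bits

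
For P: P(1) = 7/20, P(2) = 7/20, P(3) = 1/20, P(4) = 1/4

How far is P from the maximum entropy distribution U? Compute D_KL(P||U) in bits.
0.2237 bits

U(i) = 1/4 for all i

D_KL(P||U) = Σ P(x) log₂(P(x) / (1/4))
           = Σ P(x) log₂(P(x)) + log₂(4)
           = log₂(4) - H(P)

H(P) = -Σ P(x) log₂(P(x)):
  -P(1)·log₂(P(1)) = -(7/20)·log₂(7/20) = 0.53010
  -P(2)·log₂(P(2)) = -(7/20)·log₂(7/20) = 0.53010
  -P(3)·log₂(P(3)) = -(1/20)·log₂(1/20) = 0.21610
  -P(4)·log₂(P(4)) = -(1/4)·log₂(1/4) = 0.50000
H(P) = 0.53010 + 0.53010 + 0.21610 + 0.50000 = 1.77630 bits

log₂(4) = 2.00000 bits

D_KL(P||U) = 2.00000 - 1.77630 = 0.22370 ≈ 0.2237 bits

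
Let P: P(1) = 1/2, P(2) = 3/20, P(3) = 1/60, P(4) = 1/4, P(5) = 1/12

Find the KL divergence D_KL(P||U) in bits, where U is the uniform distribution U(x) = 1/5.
0.5142 bits

U(i) = 1/5 for all i

D_KL(P||U) = Σ P(x) log₂(P(x) / (1/5))
           = Σ P(x) log₂(P(x)) + log₂(5)
           = log₂(5) - H(P)

H(P) = -Σ P(x) log₂(P(x)):
  -P(1)·log₂(P(1)) = -(1/2)·log₂(1/2) = 0.50000
  -P(2)·log₂(P(2)) = -(3/20)·log₂(3/20) = 0.41054
  -P(3)·log₂(P(3)) = -(1/60)·log₂(1/60) = 0.09845
  -P(4)·log₂(P(4)) = -(1/4)·log₂(1/4) = 0.50000
  -P(5)·log₂(P(5)) = -(1/12)·log₂(1/12) = 0.29875
H(P) = 0.50000 + 0.41054 + 0.09845 + 0.50000 + 0.29875 = 1.80774 bits

log₂(5) = 2.32193 bits

D_KL(P||U) = 2.32193 - 1.80774 = 0.51419 ≈ 0.5142 bits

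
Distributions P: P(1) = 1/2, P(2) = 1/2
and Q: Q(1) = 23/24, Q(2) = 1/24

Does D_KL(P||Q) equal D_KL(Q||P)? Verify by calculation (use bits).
D_KL(P||Q) = 1.3232 bits, D_KL(Q||P) = 0.7501 bits. No — D_KL(P||Q) ≠ D_KL(Q||P) for this pair.

D_KL(P||Q) = Σ P(x) log₂(P(x)/Q(x))

Computing term by term:
  P(1)·log₂(P(1)/Q(1)) = (1/2)·log₂((1/2)/(23/24)) = -0.46930
  P(2)·log₂(P(2)/Q(2)) = (1/2)·log₂((1/2)/(1/24)) = 1.79248

D_KL(P||Q) = -0.46930 + 1.79248 = 1.32318 ≈ 1.3232 bits

D_KL(Q||P) = Σ Q(x) log₂(Q(x)/P(x))

Computing term by term:
  Q(1)·log₂(Q(1)/P(1)) = (23/24)·log₂((23/24)/(1/2)) = 0.89949
  Q(2)·log₂(Q(2)/P(2)) = (1/24)·log₂((1/24)/(1/2)) = -0.14937

D_KL(Q||P) = 0.89949 - 0.14937 = 0.75012 ≈ 0.7501 bits

These are NOT equal (difference: 0.5731 bits). KL divergence is asymmetric: D_KL(P||Q) ≠ D_KL(Q||P) in general.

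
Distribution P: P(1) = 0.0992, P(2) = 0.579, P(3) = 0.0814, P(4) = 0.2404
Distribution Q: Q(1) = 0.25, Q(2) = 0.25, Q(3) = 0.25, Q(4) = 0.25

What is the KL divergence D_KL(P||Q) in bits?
0.4239 bits

D_KL(P||Q) = Σ P(x) log₂(P(x)/Q(x))

Computing term by term:
  P(1)·log₂(P(1)/Q(1)) = 0.0992·log₂(0.0992/0.25) = -0.13228
  P(2)·log₂(P(2)/Q(2)) = 0.579·log₂(0.579/0.25) = 0.70154
  P(3)·log₂(P(3)/Q(3)) = 0.0814·log₂(0.0814/0.25) = -0.13177
  P(4)·log₂(P(4)/Q(4)) = 0.2404·log₂(0.2404/0.25) = -0.01358

D_KL(P||Q) = -0.13228 + 0.70154 - 0.13177 - 0.01358 = 0.42391 ≈ 0.4239 bits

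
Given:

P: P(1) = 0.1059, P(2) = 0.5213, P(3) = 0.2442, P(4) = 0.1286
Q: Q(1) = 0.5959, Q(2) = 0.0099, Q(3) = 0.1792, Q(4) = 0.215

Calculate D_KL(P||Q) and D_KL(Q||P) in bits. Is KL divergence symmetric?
D_KL(P||Q) = 2.7308 bits, D_KL(Q||P) = 1.5080 bits. No, KL divergence is not symmetric.

D_KL(P||Q) = Σ P(x) log₂(P(x)/Q(x))

Computing term by term:
  P(1)·log₂(P(1)/Q(1)) = 0.1059·log₂(0.1059/0.5959) = -0.26394
  P(2)·log₂(P(2)/Q(2)) = 0.5213·log₂(0.5213/0.0099) = 2.98108
  P(3)·log₂(P(3)/Q(3)) = 0.2442·log₂(0.2442/0.1792) = 0.10903
  P(4)·log₂(P(4)/Q(4)) = 0.1286·log₂(0.1286/0.215) = -0.09535

D_KL(P||Q) = -0.26394 + 2.98108 + 0.10903 - 0.09535 = 2.73082 ≈ 2.7308 bits

D_KL(Q||P) = Σ Q(x) log₂(Q(x)/P(x))

Computing term by term:
  Q(1)·log₂(Q(1)/P(1)) = 0.5959·log₂(0.5959/0.1059) = 1.48520
  Q(2)·log₂(Q(2)/P(2)) = 0.0099·log₂(0.0099/0.5213) = -0.05661
  Q(3)·log₂(Q(3)/P(3)) = 0.1792·log₂(0.1792/0.2442) = -0.08001
  Q(4)·log₂(Q(4)/P(4)) = 0.215·log₂(0.215/0.1286) = 0.15941

D_KL(Q||P) = 1.48520 - 0.05661 - 0.08001 + 0.15941 = 1.50799 ≈ 1.5080 bits

These are NOT equal (difference: 1.2228 bits). KL divergence is asymmetric: D_KL(P||Q) ≠ D_KL(Q||P) in general.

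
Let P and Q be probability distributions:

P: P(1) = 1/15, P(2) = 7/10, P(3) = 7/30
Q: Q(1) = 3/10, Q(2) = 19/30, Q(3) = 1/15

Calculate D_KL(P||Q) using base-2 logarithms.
0.3781 bits

D_KL(P||Q) = Σ P(x) log₂(P(x)/Q(x))

Computing term by term:
  P(1)·log₂(P(1)/Q(1)) = (1/15)·log₂((1/15)/(3/10)) = -0.14466
  P(2)·log₂(P(2)/Q(2)) = (7/10)·log₂((7/10)/(19/30)) = 0.10107
  P(3)·log₂(P(3)/Q(3)) = (7/30)·log₂((7/30)/(1/15)) = 0.42172

D_KL(P||Q) = -0.14466 + 0.10107 + 0.42172 = 0.37813 ≈ 0.3781 bits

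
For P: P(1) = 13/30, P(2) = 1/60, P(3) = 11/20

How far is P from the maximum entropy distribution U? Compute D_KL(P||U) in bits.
0.4893 bits

U(i) = 1/3 for all i

D_KL(P||U) = Σ P(x) log₂(P(x) / (1/3))
           = Σ P(x) log₂(P(x)) + log₂(3)
           = log₂(3) - H(P)

H(P) = -Σ P(x) log₂(P(x)):
  -P(1)·log₂(P(1)) = -(13/30)·log₂(13/30) = 0.52280
  -P(2)·log₂(P(2)) = -(1/60)·log₂(1/60) = 0.09845
  -P(3)·log₂(P(3)) = -(11/20)·log₂(11/20) = 0.47437
H(P) = 0.52280 + 0.09845 + 0.47437 = 1.09562 bits

log₂(3) = 1.58496 bits

D_KL(P||U) = 1.58496 - 1.09562 = 0.48934 ≈ 0.4893 bits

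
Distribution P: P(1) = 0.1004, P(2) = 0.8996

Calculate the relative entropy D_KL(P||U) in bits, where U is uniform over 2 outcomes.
0.5297 bits

U(i) = 1/2 for all i

D_KL(P||U) = Σ P(x) log₂(P(x) / (1/2))
           = Σ P(x) log₂(P(x)) + log₂(2)
           = log₂(2) - H(P)

H(P) = -Σ P(x) log₂(P(x)):
  -P(1)·log₂(P(1)) = -(0.1004)·log₂(0.1004) = 0.33294
  -P(2)·log₂(P(2)) = -(0.8996)·log₂(0.8996) = 0.13732
H(P) = 0.33294 + 0.13732 = 0.47026 bits

log₂(2) = 1.00000 bits

D_KL(P||U) = 1.00000 - 0.47026 = 0.52974 ≈ 0.5297 bits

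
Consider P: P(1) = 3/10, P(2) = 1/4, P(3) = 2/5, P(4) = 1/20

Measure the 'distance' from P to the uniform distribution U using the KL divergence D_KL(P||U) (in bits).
0.2340 bits

U(i) = 1/4 for all i

D_KL(P||U) = Σ P(x) log₂(P(x) / (1/4))
           = Σ P(x) log₂(P(x)) + log₂(4)
           = log₂(4) - H(P)

H(P) = -Σ P(x) log₂(P(x)):
  -P(1)·log₂(P(1)) = -(3/10)·log₂(3/10) = 0.52109
  -P(2)·log₂(P(2)) = -(1/4)·log₂(1/4) = 0.50000
  -P(3)·log₂(P(3)) = -(2/5)·log₂(2/5) = 0.52877
  -P(4)·log₂(P(4)) = -(1/20)·log₂(1/20) = 0.21610
H(P) = 0.52109 + 0.50000 + 0.52877 + 0.21610 = 1.76596 bits

log₂(4) = 2.00000 bits

D_KL(P||U) = 2.00000 - 1.76596 = 0.23404 ≈ 0.2340 bits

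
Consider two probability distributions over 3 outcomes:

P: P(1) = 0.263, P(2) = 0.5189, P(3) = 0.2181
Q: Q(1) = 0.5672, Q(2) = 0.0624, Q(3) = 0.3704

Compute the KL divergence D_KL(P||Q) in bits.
1.1274 bits

D_KL(P||Q) = Σ P(x) log₂(P(x)/Q(x))

Computing term by term:
  P(1)·log₂(P(1)/Q(1)) = 0.263·log₂(0.263/0.5672) = -0.29161
  P(2)·log₂(P(2)/Q(2)) = 0.5189·log₂(0.5189/0.0624) = 1.58567
  P(3)·log₂(P(3)/Q(3)) = 0.2181·log₂(0.2181/0.3704) = -0.16665

D_KL(P||Q) = -0.29161 + 1.58567 - 0.16665 = 1.12741 ≈ 1.1274 bits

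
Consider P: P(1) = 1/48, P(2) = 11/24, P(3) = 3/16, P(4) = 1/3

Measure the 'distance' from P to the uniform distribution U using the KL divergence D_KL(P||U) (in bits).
0.3866 bits

U(i) = 1/4 for all i

D_KL(P||U) = Σ P(x) log₂(P(x) / (1/4))
           = Σ P(x) log₂(P(x)) + log₂(4)
           = log₂(4) - H(P)

H(P) = -Σ P(x) log₂(P(x)):
  -P(1)·log₂(P(1)) = -(1/48)·log₂(1/48) = 0.11635
  -P(2)·log₂(P(2)) = -(11/24)·log₂(11/24) = 0.51587
  -P(3)·log₂(P(3)) = -(3/16)·log₂(3/16) = 0.45282
  -P(4)·log₂(P(4)) = -(1/3)·log₂(1/3) = 0.52832
H(P) = 0.11635 + 0.51587 + 0.45282 + 0.52832 = 1.61336 bits

log₂(4) = 2.00000 bits

D_KL(P||U) = 2.00000 - 1.61336 = 0.38664 ≈ 0.3866 bits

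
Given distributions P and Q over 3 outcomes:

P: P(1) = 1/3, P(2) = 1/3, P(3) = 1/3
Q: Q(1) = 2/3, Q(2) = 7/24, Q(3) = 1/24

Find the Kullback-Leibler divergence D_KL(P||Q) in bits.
0.7309 bits

D_KL(P||Q) = Σ P(x) log₂(P(x)/Q(x))

Computing term by term:
  P(1)·log₂(P(1)/Q(1)) = (1/3)·log₂((1/3)/(2/3)) = -0.33333
  P(2)·log₂(P(2)/Q(2)) = (1/3)·log₂((1/3)/(7/24)) = 0.06422
  P(3)·log₂(P(3)/Q(3)) = (1/3)·log₂((1/3)/(1/24)) = 1.00000

D_KL(P||Q) = -0.33333 + 0.06422 + 1.00000 = 0.73089 ≈ 0.7309 bits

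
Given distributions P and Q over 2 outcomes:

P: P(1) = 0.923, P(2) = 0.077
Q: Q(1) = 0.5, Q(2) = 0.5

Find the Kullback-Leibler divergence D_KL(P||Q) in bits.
0.6085 bits

D_KL(P||Q) = Σ P(x) log₂(P(x)/Q(x))

Computing term by term:
  P(1)·log₂(P(1)/Q(1)) = 0.923·log₂(0.923/0.5) = 0.81630
  P(2)·log₂(P(2)/Q(2)) = 0.077·log₂(0.077/0.5) = -0.20782

D_KL(P||Q) = 0.81630 - 0.20782 = 0.60848 ≈ 0.6085 bits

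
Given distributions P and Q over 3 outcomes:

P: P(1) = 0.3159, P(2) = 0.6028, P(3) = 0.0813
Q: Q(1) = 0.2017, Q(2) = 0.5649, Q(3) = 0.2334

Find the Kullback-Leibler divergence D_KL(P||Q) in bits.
0.1372 bits

D_KL(P||Q) = Σ P(x) log₂(P(x)/Q(x))

Computing term by term:
  P(1)·log₂(P(1)/Q(1)) = 0.3159·log₂(0.3159/0.2017) = 0.20447
  P(2)·log₂(P(2)/Q(2)) = 0.6028·log₂(0.6028/0.5649) = 0.05647
  P(3)·log₂(P(3)/Q(3)) = 0.0813·log₂(0.0813/0.2334) = -0.12370

D_KL(P||Q) = 0.20447 + 0.05647 - 0.12370 = 0.13724 ≈ 0.1372 bits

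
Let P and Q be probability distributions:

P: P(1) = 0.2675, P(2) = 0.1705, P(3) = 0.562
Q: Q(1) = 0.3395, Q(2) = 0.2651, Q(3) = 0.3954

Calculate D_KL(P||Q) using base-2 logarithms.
0.0845 bits

D_KL(P||Q) = Σ P(x) log₂(P(x)/Q(x))

Computing term by term:
  P(1)·log₂(P(1)/Q(1)) = 0.2675·log₂(0.2675/0.3395) = -0.09199
  P(2)·log₂(P(2)/Q(2)) = 0.1705·log₂(0.1705/0.2651) = -0.10857
  P(3)·log₂(P(3)/Q(3)) = 0.562·log₂(0.562/0.3954) = 0.28508

D_KL(P||Q) = -0.09199 - 0.10857 + 0.28508 = 0.08452 ≈ 0.0845 bits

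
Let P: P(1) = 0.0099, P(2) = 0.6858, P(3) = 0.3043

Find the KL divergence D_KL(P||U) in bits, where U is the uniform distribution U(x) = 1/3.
0.6236 bits

U(i) = 1/3 for all i

D_KL(P||U) = Σ P(x) log₂(P(x) / (1/3))
           = Σ P(x) log₂(P(x)) + log₂(3)
           = log₂(3) - H(P)

H(P) = -Σ P(x) log₂(P(x)):
  -P(1)·log₂(P(1)) = -(0.0099)·log₂(0.0099) = 0.06592
  -P(2)·log₂(P(2)) = -(0.6858)·log₂(0.6858) = 0.37317
  -P(3)·log₂(P(3)) = -(0.3043)·log₂(0.3043) = 0.52231
H(P) = 0.06592 + 0.37317 + 0.52231 = 0.96140 bits

log₂(3) = 1.58496 bits

D_KL(P||U) = 1.58496 - 0.96140 = 0.62356 ≈ 0.6236 bits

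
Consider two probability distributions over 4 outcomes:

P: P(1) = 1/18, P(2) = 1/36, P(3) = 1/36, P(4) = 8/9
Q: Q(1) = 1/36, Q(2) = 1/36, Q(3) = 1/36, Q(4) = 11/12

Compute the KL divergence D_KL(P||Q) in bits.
0.0161 bits

D_KL(P||Q) = Σ P(x) log₂(P(x)/Q(x))

Computing term by term:
  P(1)·log₂(P(1)/Q(1)) = (1/18)·log₂((1/18)/(1/36)) = 0.05556
  P(2)·log₂(P(2)/Q(2)) = (1/36)·log₂((1/36)/(1/36)) = 0.00000
  P(3)·log₂(P(3)/Q(3)) = (1/36)·log₂((1/36)/(1/36)) = 0.00000
  P(4)·log₂(P(4)/Q(4)) = (8/9)·log₂((8/9)/(11/12)) = -0.03946

D_KL(P||Q) = 0.05556 + 0.00000 + 0.00000 - 0.03946 = 0.01610 ≈ 0.0161 bits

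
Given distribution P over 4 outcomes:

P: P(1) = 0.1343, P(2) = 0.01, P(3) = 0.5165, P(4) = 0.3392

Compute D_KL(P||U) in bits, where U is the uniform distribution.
0.5232 bits

U(i) = 1/4 for all i

D_KL(P||U) = Σ P(x) log₂(P(x) / (1/4))
           = Σ P(x) log₂(P(x)) + log₂(4)
           = log₂(4) - H(P)

H(P) = -Σ P(x) log₂(P(x)):
  -P(1)·log₂(P(1)) = -(0.1343)·log₂(0.1343) = 0.38900
  -P(2)·log₂(P(2)) = -(0.01)·log₂(0.01) = 0.06644
  -P(3)·log₂(P(3)) = -(0.5165)·log₂(0.5165) = 0.49231
  -P(4)·log₂(P(4)) = -(0.3392)·log₂(0.3392) = 0.52908
H(P) = 0.38900 + 0.06644 + 0.49231 + 0.52908 = 1.47683 bits

log₂(4) = 2.00000 bits

D_KL(P||U) = 2.00000 - 1.47683 = 0.52317 ≈ 0.5232 bits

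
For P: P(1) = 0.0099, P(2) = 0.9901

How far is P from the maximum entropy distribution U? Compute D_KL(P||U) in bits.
0.9199 bits

U(i) = 1/2 for all i

D_KL(P||U) = Σ P(x) log₂(P(x) / (1/2))
           = Σ P(x) log₂(P(x)) + log₂(2)
           = log₂(2) - H(P)

H(P) = -Σ P(x) log₂(P(x)):
  -P(1)·log₂(P(1)) = -(0.0099)·log₂(0.0099) = 0.06592
  -P(2)·log₂(P(2)) = -(0.9901)·log₂(0.9901) = 0.01421
H(P) = 0.06592 + 0.01421 = 0.08013 bits

log₂(2) = 1.00000 bits

D_KL(P||U) = 1.00000 - 0.08013 = 0.91987 ≈ 0.9199 bits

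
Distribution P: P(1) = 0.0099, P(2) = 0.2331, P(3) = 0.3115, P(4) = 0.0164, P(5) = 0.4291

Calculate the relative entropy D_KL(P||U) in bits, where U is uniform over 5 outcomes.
0.6211 bits

U(i) = 1/5 for all i

D_KL(P||U) = Σ P(x) log₂(P(x) / (1/5))
           = Σ P(x) log₂(P(x)) + log₂(5)
           = log₂(5) - H(P)

H(P) = -Σ P(x) log₂(P(x)):
  -P(1)·log₂(P(1)) = -(0.0099)·log₂(0.0099) = 0.06592
  -P(2)·log₂(P(2)) = -(0.2331)·log₂(0.2331) = 0.48974
  -P(3)·log₂(P(3)) = -(0.3115)·log₂(0.3115) = 0.52416
  -P(4)·log₂(P(4)) = -(0.0164)·log₂(0.0164) = 0.09725
  -P(5)·log₂(P(5)) = -(0.4291)·log₂(0.4291) = 0.52377
H(P) = 0.06592 + 0.48974 + 0.52416 + 0.09725 + 0.52377 = 1.70084 bits

log₂(5) = 2.32193 bits

D_KL(P||U) = 2.32193 - 1.70084 = 0.62109 ≈ 0.6211 bits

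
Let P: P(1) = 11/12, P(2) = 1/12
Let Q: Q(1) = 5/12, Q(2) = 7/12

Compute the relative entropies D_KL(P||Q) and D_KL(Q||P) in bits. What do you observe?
D_KL(P||Q) = 0.8088 bits, D_KL(Q||P) = 1.1637 bits. The two directions give different values (D_KL(Q||P) exceeds D_KL(P||Q) by 0.3549 bits): KL divergence is asymmetric.

D_KL(P||Q) = Σ P(x) log₂(P(x)/Q(x))

Computing term by term:
  P(1)·log₂(P(1)/Q(1)) = (11/12)·log₂((11/12)/(5/12)) = 1.04271
  P(2)·log₂(P(2)/Q(2)) = (1/12)·log₂((1/12)/(7/12)) = -0.23395

D_KL(P||Q) = 1.04271 - 0.23395 = 0.80876 ≈ 0.8088 bits

D_KL(Q||P) = Σ Q(x) log₂(Q(x)/P(x))

Computing term by term:
  Q(1)·log₂(Q(1)/P(1)) = (5/12)·log₂((5/12)/(11/12)) = -0.47396
  Q(2)·log₂(Q(2)/P(2)) = (7/12)·log₂((7/12)/(1/12)) = 1.63762

D_KL(Q||P) = -0.47396 + 1.63762 = 1.16366 ≈ 1.1637 bits

These are NOT equal (difference: 0.3549 bits). KL divergence is asymmetric: D_KL(P||Q) ≠ D_KL(Q||P) in general.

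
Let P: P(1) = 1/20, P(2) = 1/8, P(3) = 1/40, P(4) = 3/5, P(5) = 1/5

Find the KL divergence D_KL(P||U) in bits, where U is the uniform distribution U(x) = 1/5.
0.6912 bits

U(i) = 1/5 for all i

D_KL(P||U) = Σ P(x) log₂(P(x) / (1/5))
           = Σ P(x) log₂(P(x)) + log₂(5)
           = log₂(5) - H(P)

H(P) = -Σ P(x) log₂(P(x)):
  -P(1)·log₂(P(1)) = -(1/20)·log₂(1/20) = 0.21610
  -P(2)·log₂(P(2)) = -(1/8)·log₂(1/8) = 0.37500
  -P(3)·log₂(P(3)) = -(1/40)·log₂(1/40) = 0.13305
  -P(4)·log₂(P(4)) = -(3/5)·log₂(3/5) = 0.44218
  -P(5)·log₂(P(5)) = -(1/5)·log₂(1/5) = 0.46439
H(P) = 0.21610 + 0.37500 + 0.13305 + 0.44218 + 0.46439 = 1.63072 bits

log₂(5) = 2.32193 bits

D_KL(P||U) = 2.32193 - 1.63072 = 0.69121 ≈ 0.6912 bits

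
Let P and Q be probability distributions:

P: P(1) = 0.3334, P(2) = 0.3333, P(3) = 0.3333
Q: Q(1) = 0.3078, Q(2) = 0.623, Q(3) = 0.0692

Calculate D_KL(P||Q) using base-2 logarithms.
0.4936 bits

D_KL(P||Q) = Σ P(x) log₂(P(x)/Q(x))

Computing term by term:
  P(1)·log₂(P(1)/Q(1)) = 0.3334·log₂(0.3334/0.3078) = 0.03843
  P(2)·log₂(P(2)/Q(2)) = 0.3333·log₂(0.3333/0.623) = -0.30077
  P(3)·log₂(P(3)/Q(3)) = 0.3333·log₂(0.3333/0.0692) = 0.75592

D_KL(P||Q) = 0.03843 - 0.30077 + 0.75592 = 0.49358 ≈ 0.4936 bits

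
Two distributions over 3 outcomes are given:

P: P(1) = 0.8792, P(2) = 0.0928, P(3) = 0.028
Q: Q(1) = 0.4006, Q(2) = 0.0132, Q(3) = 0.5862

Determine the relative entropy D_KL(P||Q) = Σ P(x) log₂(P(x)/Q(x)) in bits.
1.1353 bits

D_KL(P||Q) = Σ P(x) log₂(P(x)/Q(x))

Computing term by term:
  P(1)·log₂(P(1)/Q(1)) = 0.8792·log₂(0.8792/0.4006) = 0.99704
  P(2)·log₂(P(2)/Q(2)) = 0.0928·log₂(0.0928/0.0132) = 0.26110
  P(3)·log₂(P(3)/Q(3)) = 0.028·log₂(0.028/0.5862) = -0.12286

D_KL(P||Q) = 0.99704 + 0.26110 - 0.12286 = 1.13528 ≈ 1.1353 bits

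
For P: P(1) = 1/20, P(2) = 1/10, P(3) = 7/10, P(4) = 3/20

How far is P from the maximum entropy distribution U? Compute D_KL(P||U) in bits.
0.6810 bits

U(i) = 1/4 for all i

D_KL(P||U) = Σ P(x) log₂(P(x) / (1/4))
           = Σ P(x) log₂(P(x)) + log₂(4)
           = log₂(4) - H(P)

H(P) = -Σ P(x) log₂(P(x)):
  -P(1)·log₂(P(1)) = -(1/20)·log₂(1/20) = 0.21610
  -P(2)·log₂(P(2)) = -(1/10)·log₂(1/10) = 0.33219
  -P(3)·log₂(P(3)) = -(7/10)·log₂(7/10) = 0.36020
  -P(4)·log₂(P(4)) = -(3/20)·log₂(3/20) = 0.41054
H(P) = 0.21610 + 0.33219 + 0.36020 + 0.41054 = 1.31903 bits

log₂(4) = 2.00000 bits

D_KL(P||U) = 2.00000 - 1.31903 = 0.68097 ≈ 0.6810 bits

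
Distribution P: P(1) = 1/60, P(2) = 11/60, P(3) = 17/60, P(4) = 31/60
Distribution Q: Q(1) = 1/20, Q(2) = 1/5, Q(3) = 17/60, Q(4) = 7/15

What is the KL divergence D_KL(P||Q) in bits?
0.0264 bits

D_KL(P||Q) = Σ P(x) log₂(P(x)/Q(x))

Computing term by term:
  P(1)·log₂(P(1)/Q(1)) = (1/60)·log₂((1/60)/(1/20)) = -0.02642
  P(2)·log₂(P(2)/Q(2)) = (11/60)·log₂((11/60)/(1/5)) = -0.02301
  P(3)·log₂(P(3)/Q(3)) = (17/60)·log₂((17/60)/(17/60)) = 0.00000
  P(4)·log₂(P(4)/Q(4)) = (31/60)·log₂((31/60)/(7/15)) = 0.07587

D_KL(P||Q) = -0.02642 - 0.02301 + 0.00000 + 0.07587 = 0.02644 ≈ 0.0264 bits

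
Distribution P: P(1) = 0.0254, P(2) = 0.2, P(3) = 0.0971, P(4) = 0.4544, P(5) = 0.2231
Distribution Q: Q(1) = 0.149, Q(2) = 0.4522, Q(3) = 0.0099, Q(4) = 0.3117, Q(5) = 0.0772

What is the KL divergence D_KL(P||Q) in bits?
0.6083 bits

D_KL(P||Q) = Σ P(x) log₂(P(x)/Q(x))

Computing term by term:
  P(1)·log₂(P(1)/Q(1)) = 0.0254·log₂(0.0254/0.149) = -0.06483
  P(2)·log₂(P(2)/Q(2)) = 0.2·log₂(0.2/0.4522) = -0.23539
  P(3)·log₂(P(3)/Q(3)) = 0.0971·log₂(0.0971/0.0099) = 0.31984
  P(4)·log₂(P(4)/Q(4)) = 0.4544·log₂(0.4544/0.3117) = 0.24710
  P(5)·log₂(P(5)/Q(5)) = 0.2231·log₂(0.2231/0.0772) = 0.34157

D_KL(P||Q) = -0.06483 - 0.23539 + 0.31984 + 0.24710 + 0.34157 = 0.60829 ≈ 0.6083 bits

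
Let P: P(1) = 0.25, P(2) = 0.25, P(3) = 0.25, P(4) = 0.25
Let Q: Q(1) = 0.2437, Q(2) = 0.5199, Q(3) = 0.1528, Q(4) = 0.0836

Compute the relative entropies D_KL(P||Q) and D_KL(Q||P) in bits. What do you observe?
D_KL(P||Q) = 0.3178 bits, D_KL(Q||P) = 0.2996 bits. The two directions give different values (D_KL(P||Q) exceeds D_KL(Q||P) by 0.0182 bits): KL divergence is asymmetric.

D_KL(P||Q) = Σ P(x) log₂(P(x)/Q(x))

Computing term by term:
  P(1)·log₂(P(1)/Q(1)) = 0.25·log₂(0.25/0.2437) = 0.00921
  P(2)·log₂(P(2)/Q(2)) = 0.25·log₂(0.25/0.5199) = -0.26408
  P(3)·log₂(P(3)/Q(3)) = 0.25·log₂(0.25/0.1528) = 0.17757
  P(4)·log₂(P(4)/Q(4)) = 0.25·log₂(0.25/0.0836) = 0.39509

D_KL(P||Q) = 0.00921 - 0.26408 + 0.17757 + 0.39509 = 0.31779 ≈ 0.3178 bits

D_KL(Q||P) = Σ Q(x) log₂(Q(x)/P(x))

Computing term by term:
  Q(1)·log₂(Q(1)/P(1)) = 0.2437·log₂(0.2437/0.25) = -0.00897
  Q(2)·log₂(Q(2)/P(2)) = 0.5199·log₂(0.5199/0.25) = 0.54917
  Q(3)·log₂(Q(3)/P(3)) = 0.1528·log₂(0.1528/0.25) = -0.10853
  Q(4)·log₂(Q(4)/P(4)) = 0.0836·log₂(0.0836/0.25) = -0.13212

D_KL(Q||P) = -0.00897 + 0.54917 - 0.10853 - 0.13212 = 0.29955 ≈ 0.2996 bits

These are NOT equal (difference: 0.0182 bits). KL divergence is asymmetric: D_KL(P||Q) ≠ D_KL(Q||P) in general.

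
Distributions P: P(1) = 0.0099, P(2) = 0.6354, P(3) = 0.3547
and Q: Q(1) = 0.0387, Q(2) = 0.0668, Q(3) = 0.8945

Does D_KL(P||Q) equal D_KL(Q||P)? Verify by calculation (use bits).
D_KL(P||Q) = 1.5721 bits, D_KL(Q||P) = 1.0527 bits. No — D_KL(P||Q) ≠ D_KL(Q||P) for this pair.

D_KL(P||Q) = Σ P(x) log₂(P(x)/Q(x))

Computing term by term:
  P(1)·log₂(P(1)/Q(1)) = 0.0099·log₂(0.0099/0.0387) = -0.01947
  P(2)·log₂(P(2)/Q(2)) = 0.6354·log₂(0.6354/0.0668) = 2.06489
  P(3)·log₂(P(3)/Q(3)) = 0.3547·log₂(0.3547/0.8945) = -0.47334

D_KL(P||Q) = -0.01947 + 2.06489 - 0.47334 = 1.57208 ≈ 1.5721 bits

D_KL(Q||P) = Σ Q(x) log₂(Q(x)/P(x))

Computing term by term:
  Q(1)·log₂(Q(1)/P(1)) = 0.0387·log₂(0.0387/0.0099) = 0.07612
  Q(2)·log₂(Q(2)/P(2)) = 0.0668·log₂(0.0668/0.6354) = -0.21708
  Q(3)·log₂(Q(3)/P(3)) = 0.8945·log₂(0.8945/0.3547) = 1.19369

D_KL(Q||P) = 0.07612 - 0.21708 + 1.19369 = 1.05273 ≈ 1.0527 bits

These are NOT equal (difference: 0.5194 bits). KL divergence is asymmetric: D_KL(P||Q) ≠ D_KL(Q||P) in general.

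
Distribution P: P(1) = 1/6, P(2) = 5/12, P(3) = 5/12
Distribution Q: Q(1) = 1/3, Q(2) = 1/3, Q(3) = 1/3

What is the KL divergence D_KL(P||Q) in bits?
0.1016 bits

D_KL(P||Q) = Σ P(x) log₂(P(x)/Q(x))

Computing term by term:
  P(1)·log₂(P(1)/Q(1)) = (1/6)·log₂((1/6)/(1/3)) = -0.16667
  P(2)·log₂(P(2)/Q(2)) = (5/12)·log₂((5/12)/(1/3)) = 0.13414
  P(3)·log₂(P(3)/Q(3)) = (5/12)·log₂((5/12)/(1/3)) = 0.13414

D_KL(P||Q) = -0.16667 + 0.13414 + 0.13414 = 0.10161 ≈ 0.1016 bits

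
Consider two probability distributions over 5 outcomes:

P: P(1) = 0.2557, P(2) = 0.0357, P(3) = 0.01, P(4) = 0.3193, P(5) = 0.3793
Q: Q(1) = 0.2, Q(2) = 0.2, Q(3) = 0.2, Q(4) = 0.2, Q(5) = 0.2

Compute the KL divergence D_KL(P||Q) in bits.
0.5244 bits

D_KL(P||Q) = Σ P(x) log₂(P(x)/Q(x))

Computing term by term:
  P(1)·log₂(P(1)/Q(1)) = 0.2557·log₂(0.2557/0.2) = 0.09063
  P(2)·log₂(P(2)/Q(2)) = 0.0357·log₂(0.0357/0.2) = -0.08875
  P(3)·log₂(P(3)/Q(3)) = 0.01·log₂(0.01/0.2) = -0.04322
  P(4)·log₂(P(4)/Q(4)) = 0.3193·log₂(0.3193/0.2) = 0.21550
  P(5)·log₂(P(5)/Q(5)) = 0.3793·log₂(0.3793/0.2) = 0.35022

D_KL(P||Q) = 0.09063 - 0.08875 - 0.04322 + 0.21550 + 0.35022 = 0.52438 ≈ 0.5244 bits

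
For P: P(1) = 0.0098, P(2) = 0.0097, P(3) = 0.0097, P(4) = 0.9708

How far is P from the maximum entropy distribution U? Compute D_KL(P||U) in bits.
1.7634 bits

U(i) = 1/4 for all i

D_KL(P||U) = Σ P(x) log₂(P(x) / (1/4))
           = Σ P(x) log₂(P(x)) + log₂(4)
           = log₂(4) - H(P)

H(P) = -Σ P(x) log₂(P(x)):
  -P(1)·log₂(P(1)) = -(0.0098)·log₂(0.0098) = 0.06540
  -P(2)·log₂(P(2)) = -(0.0097)·log₂(0.0097) = 0.06487
  -P(3)·log₂(P(3)) = -(0.0097)·log₂(0.0097) = 0.06487
  -P(4)·log₂(P(4)) = -(0.9708)·log₂(0.9708) = 0.04151
H(P) = 0.06540 + 0.06487 + 0.06487 + 0.04151 = 0.23665 bits

log₂(4) = 2.00000 bits

D_KL(P||U) = 2.00000 - 0.23665 = 1.76335 ≈ 1.7634 bits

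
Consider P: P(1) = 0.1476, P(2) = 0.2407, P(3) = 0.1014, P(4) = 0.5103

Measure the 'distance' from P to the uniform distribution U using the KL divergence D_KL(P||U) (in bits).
0.2679 bits

U(i) = 1/4 for all i

D_KL(P||U) = Σ P(x) log₂(P(x) / (1/4))
           = Σ P(x) log₂(P(x)) + log₂(4)
           = log₂(4) - H(P)

H(P) = -Σ P(x) log₂(P(x)):
  -P(1)·log₂(P(1)) = -(0.1476)·log₂(0.1476) = 0.40741
  -P(2)·log₂(P(2)) = -(0.2407)·log₂(0.2407) = 0.49456
  -P(3)·log₂(P(3)) = -(0.1014)·log₂(0.1014) = 0.33481
  -P(4)·log₂(P(4)) = -(0.5103)·log₂(0.5103) = 0.49529
H(P) = 0.40741 + 0.49456 + 0.33481 + 0.49529 = 1.73207 bits

log₂(4) = 2.00000 bits

D_KL(P||U) = 2.00000 - 1.73207 = 0.26793 ≈ 0.2679 bits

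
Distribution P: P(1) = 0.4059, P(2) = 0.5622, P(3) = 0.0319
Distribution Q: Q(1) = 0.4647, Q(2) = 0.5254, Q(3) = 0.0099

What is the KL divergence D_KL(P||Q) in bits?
0.0295 bits

D_KL(P||Q) = Σ P(x) log₂(P(x)/Q(x))

Computing term by term:
  P(1)·log₂(P(1)/Q(1)) = 0.4059·log₂(0.4059/0.4647) = -0.07922
  P(2)·log₂(P(2)/Q(2)) = 0.5622·log₂(0.5622/0.5254) = 0.05491
  P(3)·log₂(P(3)/Q(3)) = 0.0319·log₂(0.0319/0.0099) = 0.05385

D_KL(P||Q) = -0.07922 + 0.05491 + 0.05385 = 0.02954 ≈ 0.0295 bits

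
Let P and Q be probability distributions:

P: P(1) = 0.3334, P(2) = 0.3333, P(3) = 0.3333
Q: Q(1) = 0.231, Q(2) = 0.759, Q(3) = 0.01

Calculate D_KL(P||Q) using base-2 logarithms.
1.4669 bits

D_KL(P||Q) = Σ P(x) log₂(P(x)/Q(x))

Computing term by term:
  P(1)·log₂(P(1)/Q(1)) = 0.3334·log₂(0.3334/0.231) = 0.17649
  P(2)·log₂(P(2)/Q(2)) = 0.3333·log₂(0.3333/0.759) = -0.39572
  P(3)·log₂(P(3)/Q(3)) = 0.3333·log₂(0.3333/0.01) = 1.68608

D_KL(P||Q) = 0.17649 - 0.39572 + 1.68608 = 1.46685 ≈ 1.4669 bits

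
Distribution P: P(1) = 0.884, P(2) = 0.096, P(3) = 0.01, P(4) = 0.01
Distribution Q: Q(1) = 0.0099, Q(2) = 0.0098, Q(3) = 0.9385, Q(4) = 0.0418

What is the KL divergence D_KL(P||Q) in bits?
5.9586 bits

D_KL(P||Q) = Σ P(x) log₂(P(x)/Q(x))

Computing term by term:
  P(1)·log₂(P(1)/Q(1)) = 0.884·log₂(0.884/0.0099) = 5.72874
  P(2)·log₂(P(2)/Q(2)) = 0.096·log₂(0.096/0.0098) = 0.31605
  P(3)·log₂(P(3)/Q(3)) = 0.01·log₂(0.01/0.9385) = -0.06552
  P(4)·log₂(P(4)/Q(4)) = 0.01·log₂(0.01/0.0418) = -0.02064

D_KL(P||Q) = 5.72874 + 0.31605 - 0.06552 - 0.02064 = 5.95863 ≈ 5.9586 bits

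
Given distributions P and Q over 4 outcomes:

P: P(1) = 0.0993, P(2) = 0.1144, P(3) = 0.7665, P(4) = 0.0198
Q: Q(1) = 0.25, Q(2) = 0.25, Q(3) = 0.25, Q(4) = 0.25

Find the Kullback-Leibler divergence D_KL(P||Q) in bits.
0.9052 bits

D_KL(P||Q) = Σ P(x) log₂(P(x)/Q(x))

Computing term by term:
  P(1)·log₂(P(1)/Q(1)) = 0.0993·log₂(0.0993/0.25) = -0.13227
  P(2)·log₂(P(2)/Q(2)) = 0.1144·log₂(0.1144/0.25) = -0.12903
  P(3)·log₂(P(3)/Q(3)) = 0.7665·log₂(0.7665/0.25) = 1.23894
  P(4)·log₂(P(4)/Q(4)) = 0.0198·log₂(0.0198/0.25) = -0.07244

D_KL(P||Q) = -0.13227 - 0.12903 + 1.23894 - 0.07244 = 0.90520 ≈ 0.9052 bits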